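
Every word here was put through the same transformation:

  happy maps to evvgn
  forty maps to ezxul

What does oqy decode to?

The output letters match the input read backwards, each shifted +6: happy reversed is yppah. Two steps: reverse the string, then apply a Caesar shift of +6.
Decoding oqy: shift back: o−6=i, q−6=k, y−6=s → iks; then reverse → ski.

ski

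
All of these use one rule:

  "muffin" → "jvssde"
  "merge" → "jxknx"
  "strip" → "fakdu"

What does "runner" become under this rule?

m(12)→j(9) and u(20)→v(21) fit y≡21x+17 (mod 26); the inverse of 21 mod 26 is 5. This is an affine cipher: with a=0,…,z=25, each position x becomes (21x+17) mod 26.
Applying it to runner: r(17)→21·17+17≡10=k; u(20)→21·20+17≡21=v; n(13)→21·13+17≡4=e; n(13)→21·13+17≡4=e; e(4)→21·4+17≡23=x; r(17)→21·17+17≡10=k (all mod 26).

kveexk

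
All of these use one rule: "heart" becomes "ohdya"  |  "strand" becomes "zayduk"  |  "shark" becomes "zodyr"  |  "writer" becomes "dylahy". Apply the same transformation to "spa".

zwd

The shift depends on letter class: consonant h→o is +7, but vowel e→h is +3. The rule splits by letter class: vowels +3, consonants +7.
For spa: s(cons)+7=z, p(cons)+7=w, a(vowel)+3=d.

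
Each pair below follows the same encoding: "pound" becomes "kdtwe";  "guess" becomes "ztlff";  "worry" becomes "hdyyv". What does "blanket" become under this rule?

qijwblm

p(15)→k(10) and o(14)→d(3) fit y≡7x+9 (mod 26); the inverse of 7 mod 26 is 15. This is an affine cipher: with a=0,…,z=25, each position x becomes (7x+9) mod 26.
For blanket: b(1)→7·1+9≡16=q; l(11)→7·11+9≡8=i; a(0)→7·0+9≡9=j; n(13)→7·13+9≡22=w; k(10)→7·10+9≡1=b; e(4)→7·4+9≡11=l; t(19)→7·19+9≡12=m (all mod 26).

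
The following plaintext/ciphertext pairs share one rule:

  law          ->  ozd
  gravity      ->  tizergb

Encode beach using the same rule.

Each letter is replaced by its mirror in the alphabet: a↔z, b↔y, c↔x, and so on (the Atbash cipher).
On beach: b↔y, e↔v, a↔z, c↔x, h↔s.

yvzxs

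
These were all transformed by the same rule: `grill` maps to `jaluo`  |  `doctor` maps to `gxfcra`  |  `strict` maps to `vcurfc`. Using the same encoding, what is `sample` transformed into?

vjpyon

It's a Vigenère-style cipher with numeric key [3,9]: position i shifts by key[i mod 2].
For sample: s+3=v, a+9=j, m+3=p, p+9=y, l+3=o, e+9=n.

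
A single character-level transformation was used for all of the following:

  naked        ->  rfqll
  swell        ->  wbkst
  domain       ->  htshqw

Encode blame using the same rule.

In naked: n→r is +4, a→f is +5, k→q is +6, e→l is +7 — the shift increases by 1 each position. Letter i (0-indexed) is shifted by i+4, so successive shifts are 4, 5, 6, ….
On blame: b+4=f, l+5=q, a+6=g, m+7=t, e+8=m.

fqgtm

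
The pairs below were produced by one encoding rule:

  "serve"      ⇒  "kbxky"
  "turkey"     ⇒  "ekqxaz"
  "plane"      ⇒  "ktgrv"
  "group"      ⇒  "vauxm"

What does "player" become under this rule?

The output letters match the input read backwards, each shifted +6: serve reversed is evres. Read the word backwards and shift each letter +6.
For player: reverse → reyalp; then shift: r+6=x, e+6=k, y+6=e, a+6=g, l+6=r, p+6=v.

xkegrv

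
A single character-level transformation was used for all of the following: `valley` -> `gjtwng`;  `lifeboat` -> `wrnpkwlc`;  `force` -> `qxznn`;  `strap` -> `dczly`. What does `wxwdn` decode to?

Shifts by position in valley: pos 0: v→g (+11), pos 1: a→j (+9), pos 2: l→t (+8), pos 3: l→w (+11), pos 4: e→n (+9), pos 5: y→g (+8) — repeating every 3. It's a Vigenère-style cipher with numeric key [11,9,8]: position i shifts by key[i mod 3].
Undoing it on wxwdn: w−11=l, x−9=o, w−8=o, d−11=s, n−9=e.

loose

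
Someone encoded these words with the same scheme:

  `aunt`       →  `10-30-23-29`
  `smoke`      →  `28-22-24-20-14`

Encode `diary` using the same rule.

Letters become their 1-based position plus 9 (so a→10, b→11, …).
Applying it to diary: d=4→13, i=9→18, a=1→10, r=18→27, y=25→34.

13-18-10-27-34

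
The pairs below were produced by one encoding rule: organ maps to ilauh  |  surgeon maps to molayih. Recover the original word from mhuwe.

Compare letters: o→i is +20, r→l is +20, g→a is +20 — a constant shift. It's a constant shift of +20 (ROT20).
Reversing it on mhuwe: m−20=s, h−20=n, u−20=a, w−20=c, e−20=k.

snack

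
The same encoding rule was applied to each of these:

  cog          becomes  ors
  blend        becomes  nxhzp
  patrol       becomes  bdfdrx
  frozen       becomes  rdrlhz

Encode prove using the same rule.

bdrhh

The rule splits by letter class: vowels +3, consonants +12.
Applying it to prove: p(cons)+12=b, r(cons)+12=d, o(vowel)+3=r, v(cons)+12=h, e(vowel)+3=h.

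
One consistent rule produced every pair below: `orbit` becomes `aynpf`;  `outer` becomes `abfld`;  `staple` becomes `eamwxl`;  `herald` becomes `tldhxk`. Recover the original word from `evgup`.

It's a Vigenère-style cipher with numeric key [12,7]: position i shifts by key[i mod 2].
Reversing it on evgup: e−12=s, v−7=o, g−12=u, u−7=n, p−12=d.

sound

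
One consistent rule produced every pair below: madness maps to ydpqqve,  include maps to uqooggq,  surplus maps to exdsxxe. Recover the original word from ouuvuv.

Shifts by position in madness: pos 0: m→y (+12), pos 1: a→d (+3), pos 2: d→p (+12), pos 3: n→q (+3) — repeating every 2. It's a Vigenère-style cipher with numeric key [12,3]: position i shifts by key[i mod 2].
Reversing it on ouuvuv: o−12=c, u−3=r, u−12=i, v−3=s, u−12=i, v−3=s.

crisis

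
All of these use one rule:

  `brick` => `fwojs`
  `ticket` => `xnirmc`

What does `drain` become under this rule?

hwgpv

In brick: b→f is +4, r→w is +5, i→o is +6, c→j is +7 — the shift increases by 1 each position. Each letter shifts forward by (position + 4), i.e. 4, 5, 6, … — the shift grows by one for each successive letter.
Applying it to drain: d+4=h, r+5=w, a+6=g, i+7=p, n+8=v.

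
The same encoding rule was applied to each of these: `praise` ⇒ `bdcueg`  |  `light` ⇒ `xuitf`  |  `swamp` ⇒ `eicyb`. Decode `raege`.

The shifts repeat in a cycle of length 3: positions 0,1,… shift by +12, +12, +2, then the pattern repeats.
Reversing it on raege: r−12=f, a−12=o, e−2=c, g−12=u, e−12=s.

focus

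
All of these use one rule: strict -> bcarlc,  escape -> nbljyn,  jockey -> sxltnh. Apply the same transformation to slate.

Each letter is shifted forward by 9 in the alphabet (a Caesar shift of +9).
For slate: s+9=b, l+9=u, a+9=j, t+9=c, e+9=n.

bujcn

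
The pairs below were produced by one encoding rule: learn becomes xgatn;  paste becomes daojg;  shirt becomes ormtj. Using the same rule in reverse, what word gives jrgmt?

l(11)→x(23) and e(4)→g(6) fit y≡21x+0 (mod 26); the inverse of 21 mod 26 is 5. This is an affine cipher: with a=0,…,z=25, each position x becomes (21x+0) mod 26.
Undoing it on jrgmt: j(9)→5·(9−0)≡19=t; r(17)→5·(17−0)≡7=h; g(6)→5·(6−0)≡4=e; m(12)→5·(12−0)≡8=i; t(19)→5·(19−0)≡17=r (all mod 26).

their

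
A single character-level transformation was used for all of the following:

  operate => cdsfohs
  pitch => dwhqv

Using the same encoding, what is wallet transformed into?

kozzsh

Compare letters: o→c is +14, p→d is +14, e→s is +14 — a constant shift. Each letter is shifted forward by 14 in the alphabet (a Caesar shift of +14).
On wallet: w+14=k, a+14=o, l+14=z, l+14=z, e+14=s, t+14=h.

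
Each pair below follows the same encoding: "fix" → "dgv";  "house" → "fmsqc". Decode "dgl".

fin

Each letter is shifted forward by 24 in the alphabet (a Caesar shift of +24).
Decoding dgl: d−24=f, g−24=i, l−24=n.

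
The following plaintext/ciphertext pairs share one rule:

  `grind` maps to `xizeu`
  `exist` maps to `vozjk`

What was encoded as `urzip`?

Each letter is shifted forward by 17 in the alphabet (a Caesar shift of +17).
Reversing it on urzip: u−17=d, r−17=a, z−17=i, i−17=r, p−17=y.

dairy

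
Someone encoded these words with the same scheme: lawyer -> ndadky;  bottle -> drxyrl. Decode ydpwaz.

walrus

In lawyer: l→n is +2, a→d is +3, w→a is +4, y→d is +5 — the shift increases by 1 each position. Letter i (0-indexed) is shifted by i+2, so successive shifts are 2, 3, 4, ….
Undoing it on ydpwaz: y−2=w, d−3=a, p−4=l, w−5=r, a−6=u, z−7=s.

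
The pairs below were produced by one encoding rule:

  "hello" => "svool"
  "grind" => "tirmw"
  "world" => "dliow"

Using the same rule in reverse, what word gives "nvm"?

men

Letters are reflected about the middle of the alphabet (position → 25−position): Atbash.
Decoding nvm: n↔m, v↔e, m↔n.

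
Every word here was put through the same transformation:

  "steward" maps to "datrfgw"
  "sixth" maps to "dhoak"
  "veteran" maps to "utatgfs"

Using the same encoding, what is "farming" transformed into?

qfgvhsn

s(18)→d(3) and t(19)→a(0) fit y≡23x+5 (mod 26); the inverse of 23 mod 26 is 17. Treating letters as 0–25, the rule is x ↦ 23x + 5 (mod 26).
For farming: f(5)→23·5+5≡16=q; a(0)→23·0+5≡5=f; r(17)→23·17+5≡6=g; m(12)→23·12+5≡21=v; i(8)→23·8+5≡7=h; n(13)→23·13+5≡18=s; g(6)→23·6+5≡13=n (all mod 26).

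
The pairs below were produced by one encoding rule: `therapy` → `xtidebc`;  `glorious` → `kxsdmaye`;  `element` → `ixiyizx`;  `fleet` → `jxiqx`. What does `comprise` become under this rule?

Shifts by position in therapy: pos 0: t→x (+4), pos 1: h→t (+12), pos 2: e→i (+4), pos 3: r→d (+12) — repeating every 2. It's a Vigenère-style cipher with numeric key [4,12]: position i shifts by key[i mod 2].
On comprise: c+4=g, o+12=a, m+4=q, p+12=b, r+4=v, i+12=u, s+4=w, e+12=q.

gaqbvuwq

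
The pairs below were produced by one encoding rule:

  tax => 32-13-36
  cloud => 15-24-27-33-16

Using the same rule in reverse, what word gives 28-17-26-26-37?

penny

Letters become their 1-based position plus 12 (so a→13, b→14, …).
Undoing it on 28-17-26-26-37: 28→(28−12)÷1=16=p, 17→(17−12)÷1=5=e, 26→(26−12)÷1=14=n, 26→(26−12)÷1=14=n, 37→(37−12)÷1=25=y.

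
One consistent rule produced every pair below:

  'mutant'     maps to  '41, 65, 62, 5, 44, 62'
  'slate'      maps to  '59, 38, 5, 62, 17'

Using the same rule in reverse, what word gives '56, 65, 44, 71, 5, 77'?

runway

Each letter becomes 3×(its alphabet position, a=1..z=26) + 2.
Undoing it on 56, 65, 44, 71, 5, 77: 56→(56−2)÷3=18=r, 65→(65−2)÷3=21=u, 44→(44−2)÷3=14=n, 71→(71−2)÷3=23=w, 5→(5−2)÷3=1=a, 77→(77−2)÷3=25=y.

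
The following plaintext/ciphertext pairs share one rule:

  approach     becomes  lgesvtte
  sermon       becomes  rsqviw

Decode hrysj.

Two steps: reverse the string, then apply a Caesar shift of +4.
Decoding hrysj: shift back: h−4=d, r−4=n, y−4=u, s−4=o, j−4=f → dnuof; then reverse → found.

found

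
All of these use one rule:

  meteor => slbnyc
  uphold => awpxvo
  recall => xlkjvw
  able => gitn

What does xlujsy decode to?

remain

In meteor: m→s is +6, e→l is +7, t→b is +8, e→n is +9 — the shift increases by 1 each position. Each letter shifts forward by (position + 6), i.e. 6, 7, 8, … — the shift grows by one for each successive letter.
Undoing it on xlujsy: x−6=r, l−7=e, u−8=m, j−9=a, s−10=i, y−11=n.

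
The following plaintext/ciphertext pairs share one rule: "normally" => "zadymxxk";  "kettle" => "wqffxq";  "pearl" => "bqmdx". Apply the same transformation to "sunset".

Compare letters: n→z is +12, o→a is +12, r→d is +12 — a constant shift. Each letter is shifted forward by 12 in the alphabet (a Caesar shift of +12).
Applying it to sunset: s+12=e, u+12=g, n+12=z, s+12=e, e+12=q, t+12=f.

egzeqf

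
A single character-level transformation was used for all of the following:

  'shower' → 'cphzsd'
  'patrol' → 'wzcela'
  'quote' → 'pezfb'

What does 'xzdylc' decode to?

The word is reversed, then every letter is shifted forward by 11.
Reversing it on xzdylc: shift back: x−11=m, z−11=o, d−11=s, y−11=n, l−11=a, c−11=r → mosnar; then reverse → ransom.

ransom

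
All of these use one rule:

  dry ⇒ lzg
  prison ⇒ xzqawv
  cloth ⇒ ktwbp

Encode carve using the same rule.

kizdm

Compare letters: d→l is +8, r→z is +8, y→g is +8 — a constant shift. Each letter is shifted forward by 8 in the alphabet (a Caesar shift of +8).
For carve: c+8=k, a+8=i, r+8=z, v+8=d, e+8=m.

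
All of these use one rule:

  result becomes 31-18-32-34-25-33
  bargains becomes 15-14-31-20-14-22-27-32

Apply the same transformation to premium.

r is letter #18 and maps to 31: an offset of 13. Each letter is replaced by its alphabet position (a=1..z=26) + 13.
For premium: p=16→29, r=18→31, e=5→18, m=13→26, i=9→22, u=21→34, m=13→26.

29-31-18-26-22-34-26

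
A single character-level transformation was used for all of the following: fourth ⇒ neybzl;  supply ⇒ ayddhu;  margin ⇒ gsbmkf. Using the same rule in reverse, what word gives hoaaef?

lesson

Each letter's alphabet position (a=0..z=25) is mapped through 25·x+18 mod 26 — an affine cipher.
Undoing it on hoaaef: h(7)→25·(7−18)≡11=l; o(14)→25·(14−18)≡4=e; a(0)→25·(0−18)≡18=s; a(0)→25·(0−18)≡18=s; e(4)→25·(4−18)≡14=o; f(5)→25·(5−18)≡13=n (all mod 26).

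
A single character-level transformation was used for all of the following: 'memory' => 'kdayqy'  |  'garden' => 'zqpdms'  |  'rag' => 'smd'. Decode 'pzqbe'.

The output letters match the input read backwards, each shifted +12: memory reversed is yromem. Two steps: reverse the string, then apply a Caesar shift of +12.
Undoing it on pzqbe: shift back: p−12=d, z−12=n, q−12=e, b−12=p, e−12=s → dneps; then reverse → spend.

spend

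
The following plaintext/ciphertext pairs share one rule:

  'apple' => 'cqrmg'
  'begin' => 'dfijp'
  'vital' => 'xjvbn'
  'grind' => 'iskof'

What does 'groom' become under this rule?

isqpo

Shifts by position in apple: pos 0: a→c (+2), pos 1: p→q (+1), pos 2: p→r (+2), pos 3: l→m (+1) — repeating every 2. A repeating key of period 2 is used — shifts +2, +1 over and over.
For groom: g+2=i, r+1=s, o+2=q, o+1=p, m+2=o.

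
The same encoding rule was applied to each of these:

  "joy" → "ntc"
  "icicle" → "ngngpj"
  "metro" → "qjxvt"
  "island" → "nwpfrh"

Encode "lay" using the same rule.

The shift depends on letter class: consonant j→n is +4, but vowel o→t is +5. Vowels shift forward by 5 and consonants shift forward by 4.
For lay: l(cons)+4=p, a(vowel)+5=f, y(cons)+4=c.

pfc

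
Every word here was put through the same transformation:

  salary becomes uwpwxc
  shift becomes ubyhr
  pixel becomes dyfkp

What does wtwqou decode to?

abacus

Each letter's alphabet position (a=0..z=25) is mapped through 23·x+22 mod 26 — an affine cipher.
Decoding wtwqou: w(22)→17·(22−22)≡0=a; t(19)→17·(19−22)≡1=b; w(22)→17·(22−22)≡0=a; q(16)→17·(16−22)≡2=c; o(14)→17·(14−22)≡20=u; u(20)→17·(20−22)≡18=s (all mod 26).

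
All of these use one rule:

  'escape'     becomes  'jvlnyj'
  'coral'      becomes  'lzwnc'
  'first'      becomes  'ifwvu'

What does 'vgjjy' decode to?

e(4)→j(9) and s(18)→v(21) fit y≡25x+13 (mod 26); the inverse of 25 mod 26 is 25. Treating letters as 0–25, the rule is x ↦ 25x + 13 (mod 26).
Reversing it on vgjjy: v(21)→25·(21−13)≡18=s; g(6)→25·(6−13)≡7=h; j(9)→25·(9−13)≡4=e; j(9)→25·(9−13)≡4=e; y(24)→25·(24−13)≡15=p (all mod 26).

sheep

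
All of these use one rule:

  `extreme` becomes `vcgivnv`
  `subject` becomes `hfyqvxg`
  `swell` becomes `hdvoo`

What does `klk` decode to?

pop

Each pair mirrors across the alphabet (e↔v, x↔c, t↔g): positions sum to 25. Each letter is replaced by its mirror in the alphabet: a↔z, b↔y, c↔x, and so on (the Atbash cipher).
Decoding klk: k↔p, l↔o, k↔p.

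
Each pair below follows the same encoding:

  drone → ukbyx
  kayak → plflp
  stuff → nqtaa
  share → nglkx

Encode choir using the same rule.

This is an affine cipher: with a=0,…,z=25, each position x becomes (3x+11) mod 26.
For choir: c(2)→3·2+11≡17=r; h(7)→3·7+11≡6=g; o(14)→3·14+11≡1=b; i(8)→3·8+11≡9=j; r(17)→3·17+11≡10=k (all mod 26).

rgbjk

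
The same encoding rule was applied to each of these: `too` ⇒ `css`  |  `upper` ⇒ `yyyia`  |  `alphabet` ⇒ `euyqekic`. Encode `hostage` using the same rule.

qsbcepi

The shift depends on letter class: consonant t→c is +9, but vowel o→s is +4. Vowels shift forward by 4 and consonants shift forward by 9.
On hostage: h(cons)+9=q, o(vowel)+4=s, s(cons)+9=b, t(cons)+9=c, a(vowel)+4=e, g(cons)+9=p, e(vowel)+4=i.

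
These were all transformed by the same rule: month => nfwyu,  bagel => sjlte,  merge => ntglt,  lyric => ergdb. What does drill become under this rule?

kgdee

m(12)→n(13) and o(14)→f(5) fit y≡9x+9 (mod 26); the inverse of 9 mod 26 is 3. This is an affine cipher: with a=0,…,z=25, each position x becomes (9x+9) mod 26.
For drill: d(3)→9·3+9≡10=k; r(17)→9·17+9≡6=g; i(8)→9·8+9≡3=d; l(11)→9·11+9≡4=e; l(11)→9·11+9≡4=e (all mod 26).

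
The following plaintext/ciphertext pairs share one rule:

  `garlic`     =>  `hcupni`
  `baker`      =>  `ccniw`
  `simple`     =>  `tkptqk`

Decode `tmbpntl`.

In garlic: g→h is +1, a→c is +2, r→u is +3, l→p is +4 — the shift increases by 1 each position. Each letter shifts forward by (position + 1), i.e. 1, 2, 3, … — the shift grows by one for each successive letter.
Decoding tmbpntl: t−1=s, m−2=k, b−3=y, p−4=l, n−5=i, t−6=n, l−7=e.

skyline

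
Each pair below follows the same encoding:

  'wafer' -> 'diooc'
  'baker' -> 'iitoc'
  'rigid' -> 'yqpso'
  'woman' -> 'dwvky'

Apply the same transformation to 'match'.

Letter i (0-indexed) is shifted by i+7, so successive shifts are 7, 8, 9, ….
Applying it to match: m+7=t, a+8=i, t+9=c, c+10=m, h+11=s.

ticms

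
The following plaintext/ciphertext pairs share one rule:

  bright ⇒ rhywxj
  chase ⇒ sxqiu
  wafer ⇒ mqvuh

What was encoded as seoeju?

coyote

Compare letters: b→r is +16, r→h is +16, i→y is +16 — a constant shift. Every letter moves 16 places later in the alphabet, wrapping around z→a.
Undoing it on seoeju: s−16=c, e−16=o, o−16=y, e−16=o, j−16=t, u−16=e.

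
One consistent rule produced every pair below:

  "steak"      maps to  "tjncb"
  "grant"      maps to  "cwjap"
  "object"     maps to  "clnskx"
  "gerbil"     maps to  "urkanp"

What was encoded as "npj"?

age

The output letters match the input read backwards, each shifted +9: steak reversed is kaets. Two steps: reverse the string, then apply a Caesar shift of +9.
Reversing it on npj: shift back: n−9=e, p−9=g, j−9=a → ega; then reverse → age.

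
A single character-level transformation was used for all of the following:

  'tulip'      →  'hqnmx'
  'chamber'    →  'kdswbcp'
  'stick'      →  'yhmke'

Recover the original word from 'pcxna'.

This is an affine cipher: with a=0,…,z=25, each position x becomes (9x+18) mod 26.
Undoing it on pcxna: p(15)→3·(15−18)≡17=r; c(2)→3·(2−18)≡4=e; x(23)→3·(23−18)≡15=p; n(13)→3·(13−18)≡11=l; a(0)→3·(0−18)≡24=y (all mod 26).

reply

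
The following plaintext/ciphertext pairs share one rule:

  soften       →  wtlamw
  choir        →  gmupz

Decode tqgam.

plate

In soften: s→w is +4, o→t is +5, f→l is +6, t→a is +7 — the shift increases by 1 each position. Letter i (0-indexed) is shifted by i+4, so successive shifts are 4, 5, 6, ….
Reversing it on tqgam: t−4=p, q−5=l, g−6=a, a−7=t, m−8=e.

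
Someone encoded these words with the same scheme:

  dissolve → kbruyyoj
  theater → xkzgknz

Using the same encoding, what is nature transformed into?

Two steps: reverse the string, then apply a Caesar shift of +6.
On nature: reverse → erutan; then shift: e+6=k, r+6=x, u+6=a, t+6=z, a+6=g, n+6=t.

kxazgt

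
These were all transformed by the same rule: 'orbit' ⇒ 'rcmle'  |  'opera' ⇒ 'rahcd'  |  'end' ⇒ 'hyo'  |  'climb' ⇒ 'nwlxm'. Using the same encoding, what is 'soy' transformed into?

Vowels shift forward by 3 and consonants shift forward by 11.
On soy: s(cons)+11=d, o(vowel)+3=r, y(cons)+11=j.

drj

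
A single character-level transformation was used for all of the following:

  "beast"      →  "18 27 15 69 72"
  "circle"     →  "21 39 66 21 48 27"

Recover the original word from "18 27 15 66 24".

beard

b(#2)→18 and e(#5)→27: differences scale by 3, so n = 3·pos + 12. With a=1..z=26, the number is 3·pos + 12.
Reversing it on 18 27 15 66 24: 18→(18−12)÷3=2=b, 27→(27−12)÷3=5=e, 15→(15−12)÷3=1=a, 66→(66−12)÷3=18=r, 24→(24−12)÷3=4=d.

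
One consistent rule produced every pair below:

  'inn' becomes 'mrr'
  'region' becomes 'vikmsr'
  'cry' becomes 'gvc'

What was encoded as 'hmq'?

dim

Compare letters: i→m is +4, n→r is +4, n→r is +4 — a constant shift. It's a constant shift of +4 (ROT4).
Reversing it on hmq: h−4=d, m−4=i, q−4=m.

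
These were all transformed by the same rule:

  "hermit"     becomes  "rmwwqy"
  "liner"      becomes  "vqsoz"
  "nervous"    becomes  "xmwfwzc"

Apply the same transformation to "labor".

vigyz

The shifts repeat in a cycle of length 3: positions 0,1,… shift by +10, +8, +5, then the pattern repeats.
For labor: l+10=v, a+8=i, b+5=g, o+10=y, r+8=z.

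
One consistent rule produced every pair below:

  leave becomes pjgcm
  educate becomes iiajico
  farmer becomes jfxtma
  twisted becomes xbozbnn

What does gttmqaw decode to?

In leave: l→p is +4, e→j is +5, a→g is +6, v→c is +7 — the shift increases by 1 each position. Letter i (0-indexed) is shifted by i+4, so successive shifts are 4, 5, 6, ….
Decoding gttmqaw: g−4=c, t−5=o, t−6=n, m−7=f, q−8=i, a−9=r, w−10=m.

confirm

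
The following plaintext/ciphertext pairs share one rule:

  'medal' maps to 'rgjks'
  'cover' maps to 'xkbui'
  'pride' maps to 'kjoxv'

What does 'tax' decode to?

run

The output letters match the input read backwards, each shifted +6: medal reversed is ladem. Read the word backwards and shift each letter +6.
Undoing it on tax: shift back: t−6=n, a−6=u, x−6=r → nur; then reverse → run.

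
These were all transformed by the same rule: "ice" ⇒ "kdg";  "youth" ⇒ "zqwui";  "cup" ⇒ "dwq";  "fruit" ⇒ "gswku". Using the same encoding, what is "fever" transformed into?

The shift depends on letter class: consonant c→d is +1, but vowel i→k is +2. Vowels shift forward by 2 and consonants shift forward by 1.
Applying it to fever: f(cons)+1=g, e(vowel)+2=g, v(cons)+1=w, e(vowel)+2=g, r(cons)+1=s.

ggwgs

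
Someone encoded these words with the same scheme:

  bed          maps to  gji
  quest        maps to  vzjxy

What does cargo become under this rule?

hfwlt

Compare letters: b→g is +5, e→j is +5, d→i is +5 — a constant shift. It's a constant shift of +5 (ROT5).
Applying it to cargo: c+5=h, a+5=f, r+5=w, g+5=l, o+5=t.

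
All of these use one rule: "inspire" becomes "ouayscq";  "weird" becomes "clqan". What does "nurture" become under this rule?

In inspire: i→o is +6, n→u is +7, s→a is +8, p→y is +9 — the shift increases by 1 each position. Letter i (0-indexed) is shifted by i+6, so successive shifts are 6, 7, 8, ….
Applying it to nurture: n+6=t, u+7=b, r+8=z, t+9=c, u+10=e, r+11=c, e+12=q.

tbzcecq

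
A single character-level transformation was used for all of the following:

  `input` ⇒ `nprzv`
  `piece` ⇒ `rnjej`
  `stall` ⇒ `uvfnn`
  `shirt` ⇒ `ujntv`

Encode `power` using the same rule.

rtyjt

Vowels shift forward by 5 and consonants shift forward by 2.
Applying it to power: p(cons)+2=r, o(vowel)+5=t, w(cons)+2=y, e(vowel)+5=j, r(cons)+2=t.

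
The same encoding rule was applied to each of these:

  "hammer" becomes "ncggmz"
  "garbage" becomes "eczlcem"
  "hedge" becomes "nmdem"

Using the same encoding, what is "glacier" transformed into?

h(7)→n(13) and a(0)→c(2) fit y≡9x+2 (mod 26); the inverse of 9 mod 26 is 3. Treating letters as 0–25, the rule is x ↦ 9x + 2 (mod 26).
For glacier: g(6)→9·6+2≡4=e; l(11)→9·11+2≡23=x; a(0)→9·0+2≡2=c; c(2)→9·2+2≡20=u; i(8)→9·8+2≡22=w; e(4)→9·4+2≡12=m; r(17)→9·17+2≡25=z (all mod 26).

excuwmz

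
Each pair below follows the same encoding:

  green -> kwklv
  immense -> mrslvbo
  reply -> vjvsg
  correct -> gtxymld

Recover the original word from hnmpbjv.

digital

In green: g→k is +4, r→w is +5, e→k is +6, e→l is +7 — the shift increases by 1 each position. Letter i (0-indexed) is shifted by i+4, so successive shifts are 4, 5, 6, ….
Decoding hnmpbjv: h−4=d, n−5=i, m−6=g, p−7=i, b−8=t, j−9=a, v−10=l.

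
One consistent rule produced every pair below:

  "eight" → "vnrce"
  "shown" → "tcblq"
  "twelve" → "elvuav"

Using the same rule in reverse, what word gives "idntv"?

Treating letters as 0–25, the rule is x ↦ 11x + 3 (mod 26).
Reversing it on idntv: i(8)→19·(8−3)≡17=r; d(3)→19·(3−3)≡0=a; n(13)→19·(13−3)≡8=i; t(19)→19·(19−3)≡18=s; v(21)→19·(21−3)≡4=e (all mod 26).

raise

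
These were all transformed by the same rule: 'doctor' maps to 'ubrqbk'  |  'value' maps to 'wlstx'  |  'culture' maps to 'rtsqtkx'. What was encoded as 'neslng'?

d(3)→u(20) and o(14)→b(1) fit y≡3x+11 (mod 26); the inverse of 3 mod 26 is 9. This is an affine cipher: with a=0,…,z=25, each position x becomes (3x+11) mod 26.
Undoing it on neslng: n(13)→9·(13−11)≡18=s; e(4)→9·(4−11)≡15=p; s(18)→9·(18−11)≡11=l; l(11)→9·(11−11)≡0=a; n(13)→9·(13−11)≡18=s; g(6)→9·(6−11)≡7=h (all mod 26).

splash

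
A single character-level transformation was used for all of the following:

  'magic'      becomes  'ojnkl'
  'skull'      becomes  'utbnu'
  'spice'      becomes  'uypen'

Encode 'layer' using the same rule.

Shifts by position in magic: pos 0: m→o (+2), pos 1: a→j (+9), pos 2: g→n (+7), pos 3: i→k (+2), pos 4: c→l (+9) — repeating every 3. It's a Vigenère-style cipher with numeric key [2,9,7]: position i shifts by key[i mod 3].
For layer: l+2=n, a+9=j, y+7=f, e+2=g, r+9=a.

njfga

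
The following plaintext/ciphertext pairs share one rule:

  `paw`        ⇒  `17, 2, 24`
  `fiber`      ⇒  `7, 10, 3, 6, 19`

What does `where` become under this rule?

24, 9, 6, 19, 6

Each letter is replaced by its alphabet position (a=1..z=26) + 1.
On where: w=23→24, h=8→9, e=5→6, r=18→19, e=5→6.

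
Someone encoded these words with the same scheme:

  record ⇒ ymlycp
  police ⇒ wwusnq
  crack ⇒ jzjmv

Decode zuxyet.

smooth

Each letter shifts forward by (position + 7), i.e. 7, 8, 9, … — the shift grows by one for each successive letter.
Undoing it on zuxyet: z−7=s, u−8=m, x−9=o, y−10=o, e−11=t, t−12=h.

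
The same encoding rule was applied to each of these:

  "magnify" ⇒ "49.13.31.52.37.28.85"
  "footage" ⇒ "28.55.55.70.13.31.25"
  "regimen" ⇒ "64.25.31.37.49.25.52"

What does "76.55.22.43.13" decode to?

vodka

m(#13)→49 and a(#1)→13: differences scale by 3, so n = 3·pos + 10. The formula is n = 3×(alphabet index, a=1) + 10.
Undoing it on 76.55.22.43.13: 76→(76−10)÷3=22=v, 55→(55−10)÷3=15=o, 22→(22−10)÷3=4=d, 43→(43−10)÷3=11=k, 13→(13−10)÷3=1=a.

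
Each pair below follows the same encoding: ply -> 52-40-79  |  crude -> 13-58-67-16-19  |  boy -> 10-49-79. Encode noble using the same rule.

p(#16)→52 and l(#12)→40: differences scale by 3, so n = 3·pos + 4. Each letter becomes 3×(its alphabet position, a=1..z=26) + 4.
For noble: n=14→46, o=15→49, b=2→10, l=12→40, e=5→19.

46-49-10-40-19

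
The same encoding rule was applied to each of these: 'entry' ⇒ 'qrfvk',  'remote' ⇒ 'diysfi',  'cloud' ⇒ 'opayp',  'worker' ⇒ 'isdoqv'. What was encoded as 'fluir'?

thief

Shifts by position in entry: pos 0: e→q (+12), pos 1: n→r (+4), pos 2: t→f (+12), pos 3: r→v (+4) — repeating every 2. The shifts repeat in a cycle of length 2: positions 0,1,… shift by +12, +4, then the pattern repeats.
Reversing it on fluir: f−12=t, l−4=h, u−12=i, i−4=e, r−12=f.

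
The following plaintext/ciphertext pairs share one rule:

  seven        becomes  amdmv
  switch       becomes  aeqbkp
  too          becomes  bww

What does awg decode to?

soy

Each letter is shifted forward by 8 in the alphabet (a Caesar shift of +8).
Reversing it on awg: a−8=s, w−8=o, g−8=y.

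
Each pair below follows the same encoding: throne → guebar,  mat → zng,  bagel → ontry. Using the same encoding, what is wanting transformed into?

jnagvat

Compare letters: t→g is +13, h→u is +13, r→e is +13 — a constant shift. Every letter moves 13 places later in the alphabet, wrapping around z→a.
Applying it to wanting: w+13=j, a+13=n, n+13=a, t+13=g, i+13=v, n+13=a, g+13=t.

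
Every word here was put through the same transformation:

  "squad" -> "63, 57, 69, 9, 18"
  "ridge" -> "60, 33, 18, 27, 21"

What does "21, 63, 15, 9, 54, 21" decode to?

The formula is n = 3×(alphabet index, a=1) + 6.
Reversing it on 21, 63, 15, 9, 54, 21: 21→(21−6)÷3=5=e, 63→(63−6)÷3=19=s, 15→(15−6)÷3=3=c, 9→(9−6)÷3=1=a, 54→(54−6)÷3=16=p, 21→(21−6)÷3=5=e.

escape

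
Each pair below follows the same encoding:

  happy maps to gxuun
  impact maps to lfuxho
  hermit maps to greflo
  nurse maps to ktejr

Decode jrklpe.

senior

h(7)→g(6) and a(0)→x(23) fit y≡5x+23 (mod 26); the inverse of 5 mod 26 is 21. Treating letters as 0–25, the rule is x ↦ 5x + 23 (mod 26).
Undoing it on jrklpe: j(9)→21·(9−23)≡18=s; r(17)→21·(17−23)≡4=e; k(10)→21·(10−23)≡13=n; l(11)→21·(11−23)≡8=i; p(15)→21·(15−23)≡14=o; e(4)→21·(4−23)≡17=r (all mod 26).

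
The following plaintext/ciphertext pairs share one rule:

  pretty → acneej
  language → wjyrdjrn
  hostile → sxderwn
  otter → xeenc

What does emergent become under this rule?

The shift depends on letter class: consonant p→a is +11, but vowel e→n is +9. The rule splits by letter class: vowels +9, consonants +11.
For emergent: e(vowel)+9=n, m(cons)+11=x, e(vowel)+9=n, r(cons)+11=c, g(cons)+11=r, e(vowel)+9=n, n(cons)+11=y, t(cons)+11=e.

nxncrnye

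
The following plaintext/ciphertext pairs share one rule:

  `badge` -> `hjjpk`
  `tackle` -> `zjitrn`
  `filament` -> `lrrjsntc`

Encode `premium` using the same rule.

Shifts by position in badge: pos 0: b→h (+6), pos 1: a→j (+9), pos 2: d→j (+6), pos 3: g→p (+9) — repeating every 2. It's a Vigenère-style cipher with numeric key [6,9]: position i shifts by key[i mod 2].
For premium: p+6=v, r+9=a, e+6=k, m+9=v, i+6=o, u+9=d, m+6=s.

vakvods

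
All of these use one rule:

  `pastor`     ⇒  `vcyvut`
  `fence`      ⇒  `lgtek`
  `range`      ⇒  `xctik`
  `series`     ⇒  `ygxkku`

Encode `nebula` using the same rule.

tghwrc

A repeating key of period 2 is used — shifts +6, +2 over and over.
Applying it to nebula: n+6=t, e+2=g, b+6=h, u+2=w, l+6=r, a+2=c.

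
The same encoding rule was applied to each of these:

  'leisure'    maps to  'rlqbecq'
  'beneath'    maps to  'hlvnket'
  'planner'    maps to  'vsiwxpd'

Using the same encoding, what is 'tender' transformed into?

zlvmoc

In leisure: l→r is +6, e→l is +7, i→q is +8, s→b is +9 — the shift increases by 1 each position. Each letter shifts forward by (position + 6), i.e. 6, 7, 8, … — the shift grows by one for each successive letter.
For tender: t+6=z, e+7=l, n+8=v, d+9=m, e+10=o, r+11=c.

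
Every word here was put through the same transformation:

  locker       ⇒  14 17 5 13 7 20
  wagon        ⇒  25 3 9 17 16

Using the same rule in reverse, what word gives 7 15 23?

l is letter #12 and maps to 14: an offset of 2. Each letter is replaced by its alphabet position (a=1..z=26) + 2.
Undoing it on 7 15 23: 7→(7−2)÷1=5=e, 15→(15−2)÷1=13=m, 23→(23−2)÷1=21=u.

emu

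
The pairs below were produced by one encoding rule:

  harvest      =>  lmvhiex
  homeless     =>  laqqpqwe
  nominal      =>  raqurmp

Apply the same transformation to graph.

Shifts by position in harvest: pos 0: h→l (+4), pos 1: a→m (+12), pos 2: r→v (+4), pos 3: v→h (+12) — repeating every 2. It's a Vigenère-style cipher with numeric key [4,12]: position i shifts by key[i mod 2].
On graph: g+4=k, r+12=d, a+4=e, p+12=b, h+4=l.

kdebl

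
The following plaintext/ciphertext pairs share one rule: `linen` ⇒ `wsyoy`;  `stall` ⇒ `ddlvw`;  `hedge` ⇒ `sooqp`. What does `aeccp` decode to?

The shifts repeat in a cycle of length 2: positions 0,1,… shift by +11, +10, then the pattern repeats.
Reversing it on aeccp: a−11=p, e−10=u, c−11=r, c−10=s, p−11=e.

purse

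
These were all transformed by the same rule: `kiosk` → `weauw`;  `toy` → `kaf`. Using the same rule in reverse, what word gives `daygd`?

The output letters match the input read backwards, each shifted +12: kiosk reversed is ksoik. The word is reversed, then every letter is shifted forward by 12.
Reversing it on daygd: shift back: d−12=r, a−12=o, y−12=m, g−12=u, d−12=r → romur; then reverse → rumor.

rumor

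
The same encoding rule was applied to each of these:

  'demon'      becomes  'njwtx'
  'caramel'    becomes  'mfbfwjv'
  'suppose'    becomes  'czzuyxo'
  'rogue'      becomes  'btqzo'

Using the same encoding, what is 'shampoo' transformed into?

cmkrzty

Shifts by position in demon: pos 0: d→n (+10), pos 1: e→j (+5), pos 2: m→w (+10), pos 3: o→t (+5) — repeating every 2. The shifts repeat in a cycle of length 2: positions 0,1,… shift by +10, +5, then the pattern repeats.
For shampoo: s+10=c, h+5=m, a+10=k, m+5=r, p+10=z, o+5=t, o+10=y.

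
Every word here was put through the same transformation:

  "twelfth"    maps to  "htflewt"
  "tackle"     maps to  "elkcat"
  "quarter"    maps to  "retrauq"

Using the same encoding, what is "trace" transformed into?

The output letters match the input read backwards: twelfth reversed is htflewt. The word is simply reversed.
For trace: reverse → ecart.

ecart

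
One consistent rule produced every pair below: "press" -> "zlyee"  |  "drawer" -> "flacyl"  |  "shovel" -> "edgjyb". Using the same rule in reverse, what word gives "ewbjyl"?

p(15)→z(25) and r(17)→l(11) fit y≡19x+0 (mod 26); the inverse of 19 mod 26 is 11. Each letter's alphabet position (a=0..z=25) is mapped through 19·x+0 mod 26 — an affine cipher.
Decoding ewbjyl: e(4)→11·(4−0)≡18=s; w(22)→11·(22−0)≡8=i; b(1)→11·(1−0)≡11=l; j(9)→11·(9−0)≡21=v; y(24)→11·(24−0)≡4=e; l(11)→11·(11−0)≡17=r (all mod 26).

silver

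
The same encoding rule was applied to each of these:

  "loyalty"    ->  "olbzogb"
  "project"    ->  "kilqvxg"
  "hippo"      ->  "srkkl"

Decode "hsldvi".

Each pair mirrors across the alphabet (l↔o, o↔l, y↔b): positions sum to 25. Each letter is replaced by its mirror in the alphabet: a↔z, b↔y, c↔x, and so on (the Atbash cipher).
Reversing it on hsldvi: h↔s, s↔h, l↔o, d↔w, v↔e, i↔r.

shower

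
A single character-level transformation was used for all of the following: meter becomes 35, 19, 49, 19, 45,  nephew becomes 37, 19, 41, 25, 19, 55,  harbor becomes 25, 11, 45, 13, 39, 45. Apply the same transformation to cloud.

15, 33, 39, 51, 17

Each letter becomes 2×(its alphabet position, a=1..z=26) + 9.
On cloud: c=3→15, l=12→33, o=15→39, u=21→51, d=4→17.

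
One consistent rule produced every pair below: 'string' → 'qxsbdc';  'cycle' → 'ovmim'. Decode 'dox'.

net

The output letters match the input read backwards, each shifted +10: string reversed is gnirts. Read the word backwards and shift each letter +10.
Reversing it on dox: shift back: d−10=t, o−10=e, x−10=n → ten; then reverse → net.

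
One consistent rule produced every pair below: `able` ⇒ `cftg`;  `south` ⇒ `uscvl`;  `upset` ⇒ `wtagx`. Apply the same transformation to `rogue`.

Shifts by position in able: pos 0: a→c (+2), pos 1: b→f (+4), pos 2: l→t (+8), pos 3: e→g (+2) — repeating every 3. The shifts repeat in a cycle of length 3: positions 0,1,… shift by +2, +4, +8, then the pattern repeats.
For rogue: r+2=t, o+4=s, g+8=o, u+2=w, e+4=i.

tsowi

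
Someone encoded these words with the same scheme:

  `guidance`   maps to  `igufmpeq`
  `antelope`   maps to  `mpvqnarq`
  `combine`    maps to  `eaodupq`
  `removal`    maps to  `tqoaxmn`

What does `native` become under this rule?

pmvuxq

The rule splits by letter class: vowels +12, consonants +2.
On native: n(cons)+2=p, a(vowel)+12=m, t(cons)+2=v, i(vowel)+12=u, v(cons)+2=x, e(vowel)+12=q.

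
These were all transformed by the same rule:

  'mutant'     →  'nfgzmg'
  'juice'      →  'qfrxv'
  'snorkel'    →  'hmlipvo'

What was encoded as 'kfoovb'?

pulley

Each pair mirrors across the alphabet (m↔n, u↔f, t↔g): positions sum to 25. Letters are reflected about the middle of the alphabet (position → 25−position): Atbash.
Undoing it on kfoovb: k↔p, f↔u, o↔l, o↔l, v↔e, b↔y.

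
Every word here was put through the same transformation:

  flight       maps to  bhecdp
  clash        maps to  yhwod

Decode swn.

Each letter is shifted forward by 22 in the alphabet (a Caesar shift of +22).
Reversing it on swn: s−22=w, w−22=a, n−22=r.

war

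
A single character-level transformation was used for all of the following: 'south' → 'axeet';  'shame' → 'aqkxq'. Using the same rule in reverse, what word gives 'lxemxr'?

double

In south: s→a is +8, o→x is +9, u→e is +10, t→e is +11 — the shift increases by 1 each position. The shift increases by 1 at each position, starting from +8: 8, 9, 10, ….
Reversing it on lxemxr: l−8=d, x−9=o, e−10=u, m−11=b, x−12=l, r−13=e.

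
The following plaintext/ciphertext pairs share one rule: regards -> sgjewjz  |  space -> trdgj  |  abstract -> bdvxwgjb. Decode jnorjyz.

In regards: r→s is +1, e→g is +2, g→j is +3, a→e is +4 — the shift increases by 1 each position. Each letter shifts forward by (position + 1), i.e. 1, 2, 3, … — the shift grows by one for each successive letter.
Decoding jnorjyz: j−1=i, n−2=l, o−3=l, r−4=n, j−5=e, y−6=s, z−7=s.

illness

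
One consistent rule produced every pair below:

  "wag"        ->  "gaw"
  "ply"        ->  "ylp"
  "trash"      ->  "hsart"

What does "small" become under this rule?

The output letters match the input read backwards: wag reversed is gaw. The word is simply reversed.
For small: reverse → llams.

llams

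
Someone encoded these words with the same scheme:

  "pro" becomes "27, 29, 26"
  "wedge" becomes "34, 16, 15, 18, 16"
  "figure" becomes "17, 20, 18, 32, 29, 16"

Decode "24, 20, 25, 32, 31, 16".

p is letter #16 and maps to 27: an offset of 11. Letters become their 1-based position plus 11 (so a→12, b→13, …).
Undoing it on 24, 20, 25, 32, 31, 16: 24→(24−11)÷1=13=m, 20→(20−11)÷1=9=i, 25→(25−11)÷1=14=n, 32→(32−11)÷1=21=u, 31→(31−11)÷1=20=t, 16→(16−11)÷1=5=e.

minute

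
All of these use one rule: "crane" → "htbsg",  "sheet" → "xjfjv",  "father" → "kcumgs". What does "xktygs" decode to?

A repeating key of period 3 is used — shifts +5, +2, +1 over and over.
Undoing it on xktygs: x−5=s, k−2=i, t−1=s, y−5=t, g−2=e, s−1=r.

sister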